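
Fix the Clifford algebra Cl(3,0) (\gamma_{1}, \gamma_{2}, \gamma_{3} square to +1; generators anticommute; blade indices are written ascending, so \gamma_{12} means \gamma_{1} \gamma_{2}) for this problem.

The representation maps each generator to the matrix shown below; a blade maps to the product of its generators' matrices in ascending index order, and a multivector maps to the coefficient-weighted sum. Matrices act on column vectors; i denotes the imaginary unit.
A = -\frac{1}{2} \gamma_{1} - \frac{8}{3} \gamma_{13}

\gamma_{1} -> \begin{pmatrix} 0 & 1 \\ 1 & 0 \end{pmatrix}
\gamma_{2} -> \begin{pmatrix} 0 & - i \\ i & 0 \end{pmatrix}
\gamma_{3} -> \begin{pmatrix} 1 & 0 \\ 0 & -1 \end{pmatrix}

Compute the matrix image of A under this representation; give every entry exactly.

Bivector images (products of the table entries): rho(\gamma_{13}) = rho(\gamma_{1})rho(\gamma_{3}) = \begin{pmatrix} 0 & -1 \\ 1 & 0 \end{pmatrix}.
M = (-\frac{1}{2})*rho(\gamma_{1}) + (-\frac{8}{3})*rho(\gamma_{13}), summed entrywise:
Answer: \begin{pmatrix} 0 & \frac{13}{6} \\ - \frac{19}{6} & 0 \end{pmatrix}


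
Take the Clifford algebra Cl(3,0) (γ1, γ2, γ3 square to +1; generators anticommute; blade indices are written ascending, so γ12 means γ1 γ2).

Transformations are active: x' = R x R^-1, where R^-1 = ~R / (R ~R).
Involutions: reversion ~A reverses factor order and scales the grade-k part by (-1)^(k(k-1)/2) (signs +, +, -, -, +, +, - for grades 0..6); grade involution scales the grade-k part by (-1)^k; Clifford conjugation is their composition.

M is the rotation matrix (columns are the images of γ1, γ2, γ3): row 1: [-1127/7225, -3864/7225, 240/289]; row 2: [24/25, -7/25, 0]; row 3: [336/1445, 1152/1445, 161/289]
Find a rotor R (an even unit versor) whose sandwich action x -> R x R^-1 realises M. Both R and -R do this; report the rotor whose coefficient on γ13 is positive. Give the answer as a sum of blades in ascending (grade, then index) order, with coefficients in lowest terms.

Method: write R = a + b12*γ12 + b13*γ13 + b23*γ23 with a^2 + b12^2 + b13^2 + b23^2 = 1 (so R^-1 = ~R). Expanding the columns R e_j ~R gives tr M = 4a^2 - 1 and, from the antisymmetric part, M21 - M12 = -4a*b12, M13 - M31 = 4a*b13, M32 - M23 = -4a*b23.
Here tr M = 35/289, so a^2 = (1 + tr M)/4 = 81/289 and a = ±9/17. Taking a = 9/17: M21 - M12 = 432/289, M13 - M31 = 864/1445, M32 - M23 = 1152/1445, giving b12 = -12/17, b13 = 24/85, b23 = -32/85, i.e. R = 9/17 - 12/17*γ12 + 24/85*γ13 - 32/85*γ23.
Its γ13 coefficient is already positive.
Answer: 9/17 - 12/17*γ12 + 24/85*γ13 - 32/85*γ23. Sheet selection: the two-to-one cover makes ±R indistinguishable at the matrix level (trace 35/289), so uniqueness comes from the required sign on γ13.


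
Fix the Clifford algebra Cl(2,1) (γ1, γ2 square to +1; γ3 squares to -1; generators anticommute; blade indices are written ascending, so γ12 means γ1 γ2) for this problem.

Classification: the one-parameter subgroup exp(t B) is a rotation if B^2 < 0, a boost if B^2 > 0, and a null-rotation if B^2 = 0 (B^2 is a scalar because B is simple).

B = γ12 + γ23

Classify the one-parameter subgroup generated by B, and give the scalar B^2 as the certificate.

B^2 term by term: the squares give (1)^2*(γ12)^2 + (1)^2*(γ23)^2 = 1*(-1) + 1*(+1) = 0 (each basis 2-blade squares to minus the product of its generators' squares); cross terms between blades sharing an index anticommute and cancel. So B^2 = 0.
Answer: null-rotation, certificate B^2 = 0. One invariant decides it: the square 0 survives every conjugation, and its sign is exactly the classification.


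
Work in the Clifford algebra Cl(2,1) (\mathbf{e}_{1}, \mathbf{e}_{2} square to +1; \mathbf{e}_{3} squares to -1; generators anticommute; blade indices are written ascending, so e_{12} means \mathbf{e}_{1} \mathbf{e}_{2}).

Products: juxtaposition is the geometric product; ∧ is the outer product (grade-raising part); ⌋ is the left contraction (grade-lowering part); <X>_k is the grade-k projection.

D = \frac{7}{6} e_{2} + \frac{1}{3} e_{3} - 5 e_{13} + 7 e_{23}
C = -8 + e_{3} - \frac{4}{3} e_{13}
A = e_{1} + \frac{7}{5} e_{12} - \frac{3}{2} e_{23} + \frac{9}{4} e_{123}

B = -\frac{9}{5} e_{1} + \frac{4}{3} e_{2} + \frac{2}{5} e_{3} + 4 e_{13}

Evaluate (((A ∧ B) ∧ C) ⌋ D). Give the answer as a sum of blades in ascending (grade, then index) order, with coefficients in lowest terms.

step 1: \frac{4}{3} e_{12} + \frac{2}{5} e_{13} + \frac{163}{50} e_{123}
step 2: -\frac{32}{3} e_{12} - \frac{16}{5} e_{13} - \frac{1856}{75} e_{123}
step 3: 16
Answer: 16


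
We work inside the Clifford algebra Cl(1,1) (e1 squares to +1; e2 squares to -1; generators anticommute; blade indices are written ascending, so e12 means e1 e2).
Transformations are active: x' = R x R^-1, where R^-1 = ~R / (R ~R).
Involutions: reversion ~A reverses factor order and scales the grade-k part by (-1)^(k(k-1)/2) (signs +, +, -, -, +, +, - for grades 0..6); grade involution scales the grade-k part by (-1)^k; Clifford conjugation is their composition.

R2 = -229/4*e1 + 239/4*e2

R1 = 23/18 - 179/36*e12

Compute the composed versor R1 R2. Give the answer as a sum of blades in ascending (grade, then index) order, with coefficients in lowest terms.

Distribute over the terms of R1 (each basis-blade product reordered to ascending indices, repeated generators contracted through their squares):
(23/18) R2 = -5267/72*e1 + 5497/72*e2
(-179/36*e12) R2 = 42781/144*e1 - 40991/144*e2
Summing the partial products and collecting blades:
Answer: 3583/16*e1 - 3333/16*e2


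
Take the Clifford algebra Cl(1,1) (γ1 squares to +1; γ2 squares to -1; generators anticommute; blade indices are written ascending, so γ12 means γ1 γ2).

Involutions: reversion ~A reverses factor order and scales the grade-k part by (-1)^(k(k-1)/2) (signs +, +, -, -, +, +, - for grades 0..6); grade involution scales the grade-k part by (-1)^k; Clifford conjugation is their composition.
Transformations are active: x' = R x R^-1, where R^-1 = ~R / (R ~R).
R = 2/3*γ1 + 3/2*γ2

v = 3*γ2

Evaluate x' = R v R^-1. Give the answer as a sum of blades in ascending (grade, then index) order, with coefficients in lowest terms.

~R = 2/3*γ1 + 3/2*γ2, and R ~R = -65/36, so R^-1 = ~R / (-65/36).
R v = -9/2 + 2*γ12
Answer: 216/65*γ1 + 291/65*γ2


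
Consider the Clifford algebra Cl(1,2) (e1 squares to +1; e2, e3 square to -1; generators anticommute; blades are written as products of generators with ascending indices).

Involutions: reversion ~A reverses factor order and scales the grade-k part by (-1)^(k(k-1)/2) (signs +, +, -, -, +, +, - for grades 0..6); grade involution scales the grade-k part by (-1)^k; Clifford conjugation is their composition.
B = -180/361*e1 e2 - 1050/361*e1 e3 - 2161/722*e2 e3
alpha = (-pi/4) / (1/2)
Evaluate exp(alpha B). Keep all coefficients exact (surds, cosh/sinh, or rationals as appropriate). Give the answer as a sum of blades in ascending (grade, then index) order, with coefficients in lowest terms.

B^2 term by term: the squares give (-180/361)^2*(e1 e2)^2 + (-1050/361)^2*(e1 e3)^2 + (-2161/722)^2*(e2 e3)^2 = 32400/130321*(+1) + 1102500/130321*(+1) + 4669921/521284*(-1) = -1/4 (each basis 2-blade squares to minus the product of its generators' squares); cross terms between blades sharing an index anticommute and cancel. So B^2 = -1/4.
B^2 = -1/4 — the series telescopes trigonometrically here: l = 1/2, alpha*l = -pi/4, so exp(alpha B) = cos(-pi/4) + (sin(-pi/4)/(1/2))*B = sqrt(2)/2 + (-sqrt(2))*B.
Answer: sqrt(2)/2 + 180*sqrt(2)/361*e1 e2 + 1050*sqrt(2)/361*e1 e3 + 2161*sqrt(2)/722*e2 e3


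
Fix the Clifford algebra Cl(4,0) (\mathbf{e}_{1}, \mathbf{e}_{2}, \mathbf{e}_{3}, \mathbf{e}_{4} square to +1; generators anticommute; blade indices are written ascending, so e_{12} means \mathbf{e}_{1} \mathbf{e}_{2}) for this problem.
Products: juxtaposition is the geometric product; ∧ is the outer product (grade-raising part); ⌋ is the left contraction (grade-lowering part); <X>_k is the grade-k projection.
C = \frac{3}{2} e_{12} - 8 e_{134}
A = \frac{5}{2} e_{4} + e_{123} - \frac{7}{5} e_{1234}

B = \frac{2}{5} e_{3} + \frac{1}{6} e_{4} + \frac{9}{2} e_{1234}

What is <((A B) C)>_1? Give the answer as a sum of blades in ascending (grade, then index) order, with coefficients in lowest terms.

step 1: -\frac{353}{60} - \frac{9}{2} e_{4} + \frac{2}{5} e_{12} - e_{34} - \frac{689}{60} e_{123} + \frac{14}{25} e_{124} + \frac{1}{6} e_{1234}
step 2: -\frac{3}{5} - 8 e_{1} - \frac{4}{3} e_{2} + \frac{689}{40} e_{3} - \frac{21}{25} e_{4} - \frac{353}{40} e_{12} + 36 e_{13} + \frac{112}{25} e_{23} + \frac{1378}{15} e_{24} - \frac{1}{4} e_{34} - \frac{27}{4} e_{124} + \frac{706}{15} e_{134} + \frac{16}{5} e_{234} - \frac{3}{2} e_{1234}
step 3: -8 e_{1} - \frac{4}{3} e_{2} + \frac{689}{40} e_{3} - \frac{21}{25} e_{4}
Answer: -8 e_{1} - \frac{4}{3} e_{2} + \frac{689}{40} e_{3} - \frac{21}{25} e_{4}


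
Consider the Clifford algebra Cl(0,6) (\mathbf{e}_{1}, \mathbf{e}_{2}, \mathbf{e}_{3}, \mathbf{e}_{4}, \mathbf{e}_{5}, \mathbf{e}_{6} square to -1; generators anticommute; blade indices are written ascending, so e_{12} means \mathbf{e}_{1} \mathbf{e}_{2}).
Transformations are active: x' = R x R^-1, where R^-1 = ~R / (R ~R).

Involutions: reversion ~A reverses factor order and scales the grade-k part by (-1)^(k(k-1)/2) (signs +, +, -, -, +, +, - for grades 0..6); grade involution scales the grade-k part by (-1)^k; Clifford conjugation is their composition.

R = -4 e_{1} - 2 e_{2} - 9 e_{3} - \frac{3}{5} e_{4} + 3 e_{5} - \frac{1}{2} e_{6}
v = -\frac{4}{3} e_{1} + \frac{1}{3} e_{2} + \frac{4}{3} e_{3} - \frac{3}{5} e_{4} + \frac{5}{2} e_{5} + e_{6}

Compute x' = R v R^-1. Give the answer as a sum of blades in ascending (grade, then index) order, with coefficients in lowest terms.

~R = -4 e_{1} - 2 e_{2} - 9 e_{3} - \frac{3}{5} e_{4} + 3 e_{5} - \frac{1}{2} e_{6}, and R ~R = -\frac{11061}{100}, so R^-1 = ~R / (-\frac{11061}{100}).
R v = -\frac{2}{75} - 4 e_{12} - \frac{52}{3} e_{13} + \frac{8}{5} e_{14} - 6 e_{15} - \frac{14}{3} e_{16} + \frac{1}{3} e_{23} + \frac{7}{5} e_{24} - 6 e_{25} - \frac{11}{6} e_{26} + \frac{31}{5} e_{34} - \frac{53}{2} e_{35} - \frac{25}{3} e_{36} + \frac{3}{10} e_{45} - \frac{9}{10} e_{46} + \frac{17}{4} e_{56}
Answer: \frac{44180}{33183} e_{1} - \frac{11093}{33183} e_{2} - \frac{1644}{1229} e_{3} + \frac{33167}{55305} e_{4} - \frac{55273}{22122} e_{5} - \frac{33191}{33183} e_{6}


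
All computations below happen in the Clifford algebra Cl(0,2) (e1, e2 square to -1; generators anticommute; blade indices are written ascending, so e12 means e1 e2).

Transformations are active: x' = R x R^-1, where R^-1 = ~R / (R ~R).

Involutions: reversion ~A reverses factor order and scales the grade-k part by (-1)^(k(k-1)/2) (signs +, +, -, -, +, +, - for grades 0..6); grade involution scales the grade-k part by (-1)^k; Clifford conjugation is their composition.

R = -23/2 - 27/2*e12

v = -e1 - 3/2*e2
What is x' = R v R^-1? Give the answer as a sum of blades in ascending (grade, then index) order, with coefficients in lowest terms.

~R = -23/2 + 27/2*e12, and R ~R = 629/2, so R^-1 = ~R / (629/2).
R v = -35/4*e1 + 123/4*e2
Answer: 2063/1258*e1 - 471/629*e2


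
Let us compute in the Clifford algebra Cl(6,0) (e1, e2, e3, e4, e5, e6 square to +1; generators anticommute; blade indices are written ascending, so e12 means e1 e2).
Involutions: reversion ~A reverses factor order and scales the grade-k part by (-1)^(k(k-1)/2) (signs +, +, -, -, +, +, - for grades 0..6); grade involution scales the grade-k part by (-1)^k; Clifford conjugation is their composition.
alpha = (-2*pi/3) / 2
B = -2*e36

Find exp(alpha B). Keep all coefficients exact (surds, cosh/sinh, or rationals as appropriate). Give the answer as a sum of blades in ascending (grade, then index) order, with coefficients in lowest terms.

B^2 = (-2)^2*(e36)^2 = 4*(-1) = -4 (a basis 2-blade squares to minus the product of its generators' squares).
B^2 = -4 — the negative square puts this in the circular regime; l = 2, alpha*l = -2*pi/3, so exp(alpha B) = cos(-2*pi/3) + (sin(-2*pi/3)/2)*B = -1/2 + (-sqrt(3)/4)*B.
Answer: -1/2 + sqrt(3)/2*e36


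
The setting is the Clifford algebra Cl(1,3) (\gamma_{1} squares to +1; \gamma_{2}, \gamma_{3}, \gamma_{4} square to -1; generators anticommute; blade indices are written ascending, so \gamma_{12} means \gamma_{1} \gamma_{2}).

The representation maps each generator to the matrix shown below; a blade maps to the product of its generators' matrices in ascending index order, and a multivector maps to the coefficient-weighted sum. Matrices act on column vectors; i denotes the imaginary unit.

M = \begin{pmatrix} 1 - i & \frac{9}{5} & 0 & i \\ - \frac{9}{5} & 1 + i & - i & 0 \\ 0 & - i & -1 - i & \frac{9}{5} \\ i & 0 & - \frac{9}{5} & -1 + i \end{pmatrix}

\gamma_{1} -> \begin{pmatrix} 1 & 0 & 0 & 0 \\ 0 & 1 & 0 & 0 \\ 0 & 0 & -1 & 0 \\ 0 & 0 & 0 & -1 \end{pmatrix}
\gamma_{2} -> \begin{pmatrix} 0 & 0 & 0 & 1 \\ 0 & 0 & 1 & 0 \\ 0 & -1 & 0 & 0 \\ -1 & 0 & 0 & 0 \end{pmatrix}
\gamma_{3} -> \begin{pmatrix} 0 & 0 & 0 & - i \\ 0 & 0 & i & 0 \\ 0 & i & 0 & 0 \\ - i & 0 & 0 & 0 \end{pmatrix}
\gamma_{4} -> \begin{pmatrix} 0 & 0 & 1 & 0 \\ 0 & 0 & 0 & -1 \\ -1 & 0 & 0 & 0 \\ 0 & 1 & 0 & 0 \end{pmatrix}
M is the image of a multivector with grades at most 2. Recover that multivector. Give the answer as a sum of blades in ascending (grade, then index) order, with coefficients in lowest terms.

Method: the blade images are trace-orthogonal — tr(rho(e_A) rho(e_B)^-1) = 4 if A = B and 0 otherwise — and rho(e_A)^-1 = (e_A)^2 * rho(e_A) with (e_A)^2 = +1 or -1, so the coefficient of e_A in the preimage is (e_A)^2 * tr(M rho(e_A))/4.
Nonzero projections over blades of grade <= 2: \gamma_{1}: (\gamma_{1})^2 = +1, tr(M rho(\gamma_{1})) = 4, coefficient 1; \gamma_{3}: (\gamma_{3})^2 = -1, tr(M rho(\gamma_{3})) = 4, coefficient -1; \gamma_{23}: (\gamma_{23})^2 = -1, tr(M rho(\gamma_{23})) = -4, coefficient 1; \gamma_{24}: (\gamma_{24})^2 = -1, tr(M rho(\gamma_{24})) = - \frac{36}{5}, coefficient \frac{9}{5}. Every other blade of grade <= 2 projects to 0.
Answer: \gamma_{1} - \gamma_{3} + \gamma_{23} + \frac{9}{5} \gamma_{24}


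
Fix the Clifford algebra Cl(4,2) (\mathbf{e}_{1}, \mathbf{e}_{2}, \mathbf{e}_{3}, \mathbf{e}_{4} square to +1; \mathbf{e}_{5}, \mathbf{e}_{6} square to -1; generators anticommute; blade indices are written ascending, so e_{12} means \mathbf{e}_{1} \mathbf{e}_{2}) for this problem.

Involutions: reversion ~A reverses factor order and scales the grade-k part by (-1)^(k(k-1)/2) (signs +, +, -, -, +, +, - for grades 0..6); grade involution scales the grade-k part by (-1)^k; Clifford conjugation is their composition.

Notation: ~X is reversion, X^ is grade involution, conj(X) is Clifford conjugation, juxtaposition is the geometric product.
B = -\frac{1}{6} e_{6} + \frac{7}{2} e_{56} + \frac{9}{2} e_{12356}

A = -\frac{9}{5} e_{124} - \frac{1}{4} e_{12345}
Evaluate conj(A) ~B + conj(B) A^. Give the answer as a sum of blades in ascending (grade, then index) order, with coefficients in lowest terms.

first term: \frac{9}{8} e_{46} + \frac{3}{10} e_{1246} - \frac{81}{10} e_{3456} + \frac{7}{8} e_{12346} + \frac{63}{10} e_{12456} - \frac{1}{24} e_{123456}
second term: \frac{9}{8} e_{46} - \frac{3}{10} e_{1246} + \frac{81}{10} e_{3456} - \frac{7}{8} e_{12346} - \frac{63}{10} e_{12456} - \frac{1}{24} e_{123456}
Answer: \frac{9}{4} e_{46} - \frac{1}{12} e_{123456}


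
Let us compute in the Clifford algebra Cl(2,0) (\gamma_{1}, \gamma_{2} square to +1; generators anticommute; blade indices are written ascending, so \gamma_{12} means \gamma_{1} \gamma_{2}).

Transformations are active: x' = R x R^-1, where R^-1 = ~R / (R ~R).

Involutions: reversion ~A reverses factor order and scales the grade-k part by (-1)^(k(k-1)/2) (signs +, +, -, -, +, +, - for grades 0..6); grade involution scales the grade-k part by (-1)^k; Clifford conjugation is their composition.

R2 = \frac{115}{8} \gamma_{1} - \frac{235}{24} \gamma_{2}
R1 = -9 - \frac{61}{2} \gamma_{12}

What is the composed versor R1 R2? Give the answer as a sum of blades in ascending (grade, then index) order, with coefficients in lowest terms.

Distribute over the terms of R1 (each basis-blade product reordered to ascending indices, repeated generators contracted through their squares):
(-9) R2 = -\frac{1035}{8} \gamma_{1} + \frac{705}{8} \gamma_{2}
(-\frac{61}{2} \gamma_{12}) R2 = \frac{14335}{48} \gamma_{1} + \frac{7015}{16} \gamma_{2}
Summing the partial products and collecting blades:
Answer: \frac{8125}{48} \gamma_{1} + \frac{8425}{16} \gamma_{2}


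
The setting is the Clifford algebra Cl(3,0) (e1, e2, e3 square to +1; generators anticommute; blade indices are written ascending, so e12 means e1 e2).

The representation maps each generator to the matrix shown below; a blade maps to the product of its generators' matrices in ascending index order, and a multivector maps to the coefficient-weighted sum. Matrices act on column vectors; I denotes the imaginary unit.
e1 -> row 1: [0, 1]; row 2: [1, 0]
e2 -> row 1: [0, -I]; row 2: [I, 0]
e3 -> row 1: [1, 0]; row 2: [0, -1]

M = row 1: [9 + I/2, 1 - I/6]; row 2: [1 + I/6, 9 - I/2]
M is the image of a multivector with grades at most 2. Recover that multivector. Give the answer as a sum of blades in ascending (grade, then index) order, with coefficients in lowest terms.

Method: 1, rho(e1), rho(e2), rho(e3) form a trace-orthogonal basis of the 2x2 complex matrices (tr(X Y) = 2 if X = Y, else 0), so M = m0*1 + m1*rho(e1) + m2*rho(e2) + m3*rho(e3) with m0 = tr(M)/2 = 9, m1 = tr(M rho(e1))/2 = 1, m2 = tr(M rho(e2))/2 = 1/6, m3 = tr(M rho(e3))/2 = I/2.
Multiplying table entries, the bivector images are rho(e12) = I*rho(e3), rho(e13) = -I*rho(e2), rho(e23) = I*rho(e1); with real blade coefficients the real parts of m0..m3 are the coefficients of 1, e1, e2, e3 and the imaginary parts give the bivectors (e23: Im m1, e13: -Im m2, e12: Im m3).
Answer: 9 + e1 + 1/6*e2 + 1/2*e12


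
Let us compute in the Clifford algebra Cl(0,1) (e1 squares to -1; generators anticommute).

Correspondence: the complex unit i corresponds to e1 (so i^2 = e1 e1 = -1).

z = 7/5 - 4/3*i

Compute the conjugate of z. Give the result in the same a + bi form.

In blades: z = 7/5 - 4/3*e1.
Conjugation here is Clifford conjugation: the scalar is fixed and the grade-1 and grade-2 blades all flip sign, giving 7/5 + 4/3*e1; translating back:
Answer: 7/5 + 4/3*i


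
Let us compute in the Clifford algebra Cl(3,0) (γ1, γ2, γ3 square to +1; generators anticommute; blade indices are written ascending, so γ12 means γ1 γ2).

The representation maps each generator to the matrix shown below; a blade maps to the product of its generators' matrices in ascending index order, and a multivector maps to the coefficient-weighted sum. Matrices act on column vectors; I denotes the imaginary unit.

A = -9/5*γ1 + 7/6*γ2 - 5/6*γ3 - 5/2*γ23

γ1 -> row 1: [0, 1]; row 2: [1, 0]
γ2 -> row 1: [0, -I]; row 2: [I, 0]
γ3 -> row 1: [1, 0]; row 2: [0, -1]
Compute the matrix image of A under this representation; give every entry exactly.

Bivector images (products of the table entries): rho(γ23) = rho(γ2)rho(γ3) = row 1: [0, I]; row 2: [I, 0].
M = (-9/5)*rho(γ1) + (7/6)*rho(γ2) + (-5/6)*rho(γ3) + (-5/2)*rho(γ23), summed entrywise:
Answer: row 1: [-5/6, -9/5 - 11*I/3]; row 2: [-9/5 - 4*I/3, 5/6]


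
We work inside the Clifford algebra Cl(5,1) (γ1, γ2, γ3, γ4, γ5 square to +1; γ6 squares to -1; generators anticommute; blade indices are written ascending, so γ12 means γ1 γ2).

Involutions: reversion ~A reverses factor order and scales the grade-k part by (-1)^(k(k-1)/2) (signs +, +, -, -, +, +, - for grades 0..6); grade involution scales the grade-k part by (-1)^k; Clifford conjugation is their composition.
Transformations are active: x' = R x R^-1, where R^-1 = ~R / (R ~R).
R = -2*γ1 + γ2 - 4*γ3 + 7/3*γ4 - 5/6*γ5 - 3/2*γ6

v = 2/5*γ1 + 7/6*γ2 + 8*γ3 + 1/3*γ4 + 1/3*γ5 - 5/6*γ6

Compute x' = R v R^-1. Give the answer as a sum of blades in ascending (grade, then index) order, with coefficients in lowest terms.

~R = -2*γ1 + γ2 - 4*γ3 + 7/3*γ4 - 5/6*γ5 - 3/2*γ6, and R ~R = 224/9, so R^-1 = ~R / (224/9).
R v = -1943/60 - 41/15*γ12 - 72/5*γ13 - 8/5*γ14 - 1/3*γ15 + 34/15*γ16 + 38/3*γ23 - 43/18*γ24 + 47/36*γ25 + 11/12*γ26 - 20*γ34 + 16/3*γ35 + 46/3*γ36 + 19/18*γ45 - 13/9*γ46 + 43/36*γ56
Answer: 5381/1120*γ1 - 25327/6720*γ2 + 1349/560*γ3 - 6149/960*γ4 + 4933/2688*γ5 + 63661/13440*γ6


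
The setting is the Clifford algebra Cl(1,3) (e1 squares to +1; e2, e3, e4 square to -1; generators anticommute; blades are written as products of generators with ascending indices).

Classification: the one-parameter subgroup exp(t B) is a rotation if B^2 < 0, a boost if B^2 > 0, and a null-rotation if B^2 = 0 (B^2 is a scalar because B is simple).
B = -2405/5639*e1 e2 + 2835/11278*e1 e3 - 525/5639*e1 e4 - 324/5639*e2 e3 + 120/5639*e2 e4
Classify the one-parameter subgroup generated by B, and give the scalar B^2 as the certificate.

B^2 term by term: the squares give (-2405/5639)^2*(e1 e2)^2 + (2835/11278)^2*(e1 e3)^2 + (-525/5639)^2*(e1 e4)^2 + (-324/5639)^2*(e2 e3)^2 + (120/5639)^2*(e2 e4)^2 = 5784025/31798321*(+1) + 8037225/127193284*(+1) + 275625/31798321*(+1) + 104976/31798321*(-1) + 14400/31798321*(-1) = 1/4 (each basis 2-blade squares to minus the product of its generators' squares); cross terms between blades sharing an index anticommute and cancel; the commuting (index-disjoint) pairs give grade-4 terms 2*c*c'*(blade product), which cancel blade by blade — e1 e2 e3 e4: -340200/31798321 + 340200/31798321 = 0 — confirming B is simple. So B^2 = 1/4.
Answer: boost, certificate B^2 = 1/4. Because 1/4 is invariant under every versor sandwich, the classification follows from its sign alone.


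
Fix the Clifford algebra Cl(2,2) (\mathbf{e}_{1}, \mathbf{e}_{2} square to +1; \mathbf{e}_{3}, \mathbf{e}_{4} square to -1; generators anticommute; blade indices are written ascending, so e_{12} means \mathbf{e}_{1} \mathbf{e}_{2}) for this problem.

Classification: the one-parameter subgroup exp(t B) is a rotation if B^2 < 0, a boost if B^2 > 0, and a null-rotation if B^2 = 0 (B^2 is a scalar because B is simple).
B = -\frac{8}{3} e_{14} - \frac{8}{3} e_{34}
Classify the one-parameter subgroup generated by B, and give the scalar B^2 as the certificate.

B^2 term by term: the squares give (-\frac{8}{3})^2*(e_{14})^2 + (-\frac{8}{3})^2*(e_{34})^2 = \frac{64}{9}*(+1) + \frac{64}{9}*(-1) = 0 (each basis 2-blade squares to minus the product of its generators' squares); cross terms between blades sharing an index anticommute and cancel. So B^2 = 0.
Answer: null-rotation, certificate B^2 = 0. Because 0 is invariant under every versor sandwich, the classification follows from its sign alone.


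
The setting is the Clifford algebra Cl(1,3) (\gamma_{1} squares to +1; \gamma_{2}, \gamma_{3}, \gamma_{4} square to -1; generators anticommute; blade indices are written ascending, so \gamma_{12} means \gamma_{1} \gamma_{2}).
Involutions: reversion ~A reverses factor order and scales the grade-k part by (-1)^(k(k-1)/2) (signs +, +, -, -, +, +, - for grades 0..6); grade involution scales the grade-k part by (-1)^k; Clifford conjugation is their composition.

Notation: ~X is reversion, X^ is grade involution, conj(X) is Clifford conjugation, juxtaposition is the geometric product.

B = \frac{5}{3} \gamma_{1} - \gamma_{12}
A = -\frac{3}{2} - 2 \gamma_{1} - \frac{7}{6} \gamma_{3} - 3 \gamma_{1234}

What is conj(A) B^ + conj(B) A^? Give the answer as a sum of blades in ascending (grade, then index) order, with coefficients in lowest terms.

first term: -\frac{10}{3} + \frac{5}{2} \gamma_{1} - 2 \gamma_{2} + \frac{3}{2} \gamma_{12} + \frac{35}{18} \gamma_{13} + 3 \gamma_{34} - \frac{7}{6} \gamma_{123} - 5 \gamma_{234}
second term: -\frac{10}{3} + \frac{5}{2} \gamma_{1} - 2 \gamma_{2} - \frac{3}{2} \gamma_{12} - \frac{35}{18} \gamma_{13} - 3 \gamma_{34} + \frac{7}{6} \gamma_{123} + 5 \gamma_{234}
Answer: -\frac{20}{3} + 5 \gamma_{1} - 4 \gamma_{2}


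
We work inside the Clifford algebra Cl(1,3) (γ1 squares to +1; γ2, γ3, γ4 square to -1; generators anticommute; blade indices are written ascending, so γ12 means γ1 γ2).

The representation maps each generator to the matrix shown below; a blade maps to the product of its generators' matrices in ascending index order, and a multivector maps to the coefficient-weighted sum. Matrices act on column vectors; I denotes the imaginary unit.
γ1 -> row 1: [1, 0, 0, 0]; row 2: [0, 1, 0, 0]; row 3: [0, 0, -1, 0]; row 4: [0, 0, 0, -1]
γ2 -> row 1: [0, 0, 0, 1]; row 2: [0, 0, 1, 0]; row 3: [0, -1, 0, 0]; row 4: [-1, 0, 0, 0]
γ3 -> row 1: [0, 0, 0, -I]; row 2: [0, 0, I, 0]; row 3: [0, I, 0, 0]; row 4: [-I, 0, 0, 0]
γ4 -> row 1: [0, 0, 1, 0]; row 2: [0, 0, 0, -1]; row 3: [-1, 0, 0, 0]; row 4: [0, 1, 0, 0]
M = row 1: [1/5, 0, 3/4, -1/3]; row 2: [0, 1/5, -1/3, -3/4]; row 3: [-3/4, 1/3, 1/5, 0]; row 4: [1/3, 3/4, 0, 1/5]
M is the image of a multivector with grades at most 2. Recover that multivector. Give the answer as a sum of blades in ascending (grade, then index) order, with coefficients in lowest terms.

Method: the blade images are trace-orthogonal — tr(rho(e_A) rho(e_B)^-1) = 4 if A = B and 0 otherwise — and rho(e_A)^-1 = (e_A)^2 * rho(e_A) with (e_A)^2 = +1 or -1, so the coefficient of e_A in the preimage is (e_A)^2 * tr(M rho(e_A))/4.
Nonzero projections over blades of grade <= 2: 1: (1)^2 = +1, tr(M 1) = 4/5, coefficient 1/5; γ2: (γ2)^2 = -1, tr(M rho(γ2)) = 4/3, coefficient -1/3; γ4: (γ4)^2 = -1, tr(M rho(γ4)) = -3, coefficient 3/4. Every other blade of grade <= 2 projects to 0.
Answer: 1/5 - 1/3*γ2 + 3/4*γ4


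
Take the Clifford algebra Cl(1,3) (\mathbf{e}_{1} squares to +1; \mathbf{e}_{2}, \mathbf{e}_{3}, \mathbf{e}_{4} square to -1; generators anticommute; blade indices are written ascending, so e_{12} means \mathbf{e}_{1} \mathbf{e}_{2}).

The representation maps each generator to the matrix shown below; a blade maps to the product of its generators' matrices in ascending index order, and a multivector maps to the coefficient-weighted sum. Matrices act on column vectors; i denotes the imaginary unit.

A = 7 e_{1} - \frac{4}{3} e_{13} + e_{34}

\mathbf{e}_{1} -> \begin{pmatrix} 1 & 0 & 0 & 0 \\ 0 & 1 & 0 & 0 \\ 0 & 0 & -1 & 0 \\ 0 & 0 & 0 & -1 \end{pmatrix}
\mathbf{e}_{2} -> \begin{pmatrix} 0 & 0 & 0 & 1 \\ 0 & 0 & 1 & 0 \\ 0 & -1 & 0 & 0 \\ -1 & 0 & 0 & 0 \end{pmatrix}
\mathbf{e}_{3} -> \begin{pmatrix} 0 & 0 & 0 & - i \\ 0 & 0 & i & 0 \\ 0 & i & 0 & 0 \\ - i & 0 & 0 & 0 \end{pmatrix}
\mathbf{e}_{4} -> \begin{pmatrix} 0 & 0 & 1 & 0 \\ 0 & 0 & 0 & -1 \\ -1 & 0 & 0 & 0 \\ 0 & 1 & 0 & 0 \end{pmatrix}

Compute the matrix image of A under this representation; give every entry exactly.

Bivector images (products of the table entries): rho(e_{13}) = rho(\mathbf{e}_{1})rho(\mathbf{e}_{3}) = \begin{pmatrix} 0 & 0 & 0 & - i \\ 0 & 0 & i & 0 \\ 0 & - i & 0 & 0 \\ i & 0 & 0 & 0 \end{pmatrix}; rho(e_{34}) = rho(\mathbf{e}_{3})rho(\mathbf{e}_{4}) = \begin{pmatrix} 0 & - i & 0 & 0 \\ - i & 0 & 0 & 0 \\ 0 & 0 & 0 & - i \\ 0 & 0 & - i & 0 \end{pmatrix}.
M = (7)*rho(e_{1}) + (-\frac{4}{3})*rho(e_{13}) + (1)*rho(e_{34}), summed entrywise:
Answer: \begin{pmatrix} 7 & - i & 0 & \frac{4 i}{3} \\ - i & 7 & - \frac{4 i}{3} & 0 \\ 0 & \frac{4 i}{3} & -7 & - i \\ - \frac{4 i}{3} & 0 & - i & -7 \end{pmatrix}


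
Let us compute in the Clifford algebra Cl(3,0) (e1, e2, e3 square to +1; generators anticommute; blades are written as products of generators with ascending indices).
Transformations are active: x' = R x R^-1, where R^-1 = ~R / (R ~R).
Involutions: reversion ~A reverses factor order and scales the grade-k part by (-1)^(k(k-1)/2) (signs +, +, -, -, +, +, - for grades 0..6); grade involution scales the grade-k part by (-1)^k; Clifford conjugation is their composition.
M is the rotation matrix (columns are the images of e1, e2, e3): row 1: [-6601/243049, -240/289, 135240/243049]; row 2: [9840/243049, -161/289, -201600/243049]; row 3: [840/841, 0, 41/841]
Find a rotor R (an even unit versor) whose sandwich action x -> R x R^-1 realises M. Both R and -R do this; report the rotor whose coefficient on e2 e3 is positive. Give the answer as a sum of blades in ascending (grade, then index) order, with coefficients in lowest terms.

Method: write R = a + b12*e1 e2 + b13*e1 e3 + b23*e2 e3 with a^2 + b12^2 + b13^2 + b23^2 = 1 (so R^-1 = ~R). Expanding the columns R e_j ~R gives tr M = 4a^2 - 1 and, from the antisymmetric part, M21 - M12 = -4a*b12, M13 - M31 = 4a*b13, M32 - M23 = -4a*b23.
Here tr M = -130153/243049, so a^2 = (1 + tr M)/4 = 28224/243049 and a = ±168/493. Taking a = 168/493: M21 - M12 = 211680/243049, M13 - M31 = -107520/243049, M32 - M23 = 201600/243049, giving b12 = -315/493, b13 = -160/493, b23 = -300/493, i.e. R = 168/493 - 315/493*e1 e2 - 160/493*e1 e3 - 300/493*e2 e3.
Its e2 e3 coefficient is negative, so report the other preimage -R.
Answer: -168/493 + 315/493*e1 e2 + 160/493*e1 e3 + 300/493*e2 e3. Uniqueness: Spin(3) -> SO(3) maps R and -R to the same rotation of trace -130153/243049; fixing the sign of the e2 e3 coefficient removes the ambiguity.


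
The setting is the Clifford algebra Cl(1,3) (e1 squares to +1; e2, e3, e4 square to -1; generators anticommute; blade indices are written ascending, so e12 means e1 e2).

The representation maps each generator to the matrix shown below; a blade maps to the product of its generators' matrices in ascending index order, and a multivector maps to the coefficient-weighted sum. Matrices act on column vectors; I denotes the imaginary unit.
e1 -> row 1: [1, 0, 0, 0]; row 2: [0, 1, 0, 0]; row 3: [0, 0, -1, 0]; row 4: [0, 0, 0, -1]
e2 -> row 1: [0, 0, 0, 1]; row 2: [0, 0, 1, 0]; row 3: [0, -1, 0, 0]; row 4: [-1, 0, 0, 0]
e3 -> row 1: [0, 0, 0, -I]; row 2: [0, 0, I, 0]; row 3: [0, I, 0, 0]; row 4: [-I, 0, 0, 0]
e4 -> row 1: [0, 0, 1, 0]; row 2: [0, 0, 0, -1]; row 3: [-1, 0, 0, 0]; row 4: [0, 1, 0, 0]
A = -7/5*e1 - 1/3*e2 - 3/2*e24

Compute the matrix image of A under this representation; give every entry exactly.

Bivector images (products of the table entries): rho(e24) = rho(e2)rho(e4) = row 1: [0, 1, 0, 0]; row 2: [-1, 0, 0, 0]; row 3: [0, 0, 0, 1]; row 4: [0, 0, -1, 0].
M = (-7/5)*rho(e1) + (-1/3)*rho(e2) + (-3/2)*rho(e24), summed entrywise:
Answer: row 1: [-7/5, -3/2, 0, -1/3]; row 2: [3/2, -7/5, -1/3, 0]; row 3: [0, 1/3, 7/5, -3/2]; row 4: [1/3, 0, 3/2, 7/5]


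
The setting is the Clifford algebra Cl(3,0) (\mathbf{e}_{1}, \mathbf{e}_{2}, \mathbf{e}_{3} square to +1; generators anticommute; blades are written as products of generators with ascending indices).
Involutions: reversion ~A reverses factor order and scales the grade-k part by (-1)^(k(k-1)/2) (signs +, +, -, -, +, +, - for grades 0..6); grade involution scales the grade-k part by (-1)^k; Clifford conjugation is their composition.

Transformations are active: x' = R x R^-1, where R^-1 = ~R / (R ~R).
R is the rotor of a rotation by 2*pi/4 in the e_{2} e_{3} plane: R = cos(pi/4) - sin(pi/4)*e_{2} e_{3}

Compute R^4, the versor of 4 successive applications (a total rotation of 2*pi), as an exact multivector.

Because a rotor carries half the rotation angle, composing 4 copies of this e_{2} e_{3}-plane rotor multiplies the phase: 4*(pi/4) = \pi, hence R^4 = cos(\pi) - sin(\pi)*e_{2} e_{3}.
cos(\pi) = -1 and sin(\pi) = 0, so R^4 = -1. The total rotation 2*pi is 1 full turn, so every vector returns to itself, yet the rotor is -1, on the OTHER sheet of the double cover (an odd number of 2*pi turns).
Answer: -1


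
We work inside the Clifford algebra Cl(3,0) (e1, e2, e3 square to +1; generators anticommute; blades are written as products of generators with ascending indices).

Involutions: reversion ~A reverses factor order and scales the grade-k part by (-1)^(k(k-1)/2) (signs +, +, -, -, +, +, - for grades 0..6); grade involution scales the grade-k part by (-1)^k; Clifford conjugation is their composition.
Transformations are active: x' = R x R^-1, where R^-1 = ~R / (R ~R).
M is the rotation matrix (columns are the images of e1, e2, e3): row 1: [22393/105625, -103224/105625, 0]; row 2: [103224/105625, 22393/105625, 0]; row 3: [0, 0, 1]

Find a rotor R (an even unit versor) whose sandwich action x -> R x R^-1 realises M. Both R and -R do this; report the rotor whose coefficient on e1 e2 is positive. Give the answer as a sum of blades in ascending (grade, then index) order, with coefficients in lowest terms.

Method: write R = a + b12*e1 e2 + b13*e1 e3 + b23*e2 e3 with a^2 + b12^2 + b13^2 + b23^2 = 1 (so R^-1 = ~R). Expanding the columns R e_j ~R gives tr M = 4a^2 - 1 and, from the antisymmetric part, M21 - M12 = -4a*b12, M13 - M31 = 4a*b13, M32 - M23 = -4a*b23.
Here tr M = 150411/105625, so a^2 = (1 + tr M)/4 = 64009/105625 and a = ±253/325. Taking a = 253/325: M21 - M12 = 206448/105625, M13 - M31 = 0, M32 - M23 = 0, giving b12 = -204/325, b13 = 0, b23 = 0, i.e. R = 253/325 - 204/325*e1 e2.
Its e1 e2 coefficient is negative, so report the other preimage -R.
Answer: -253/325 + 204/325*e1 e2. Sheet selection: the two-to-one cover makes ±R indistinguishable at the matrix level (trace 150411/105625), so uniqueness comes from the required sign on e1 e2.


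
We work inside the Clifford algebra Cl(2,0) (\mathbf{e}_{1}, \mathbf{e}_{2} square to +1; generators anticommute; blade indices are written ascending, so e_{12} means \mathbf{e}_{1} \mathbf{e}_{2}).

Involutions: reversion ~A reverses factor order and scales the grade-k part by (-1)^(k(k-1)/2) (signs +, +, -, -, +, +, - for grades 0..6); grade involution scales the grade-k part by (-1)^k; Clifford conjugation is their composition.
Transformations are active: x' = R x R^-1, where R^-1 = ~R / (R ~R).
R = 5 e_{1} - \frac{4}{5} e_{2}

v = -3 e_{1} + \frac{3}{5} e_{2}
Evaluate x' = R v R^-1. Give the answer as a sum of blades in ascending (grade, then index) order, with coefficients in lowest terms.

~R = 5 e_{1} - \frac{4}{5} e_{2}, and R ~R = \frac{641}{25}, so R^-1 = ~R / (\frac{641}{25}).
R v = -\frac{387}{25} + \frac{3}{5} e_{12}
Answer: -\frac{1947}{641} e_{1} + \frac{1173}{3205} e_{2}


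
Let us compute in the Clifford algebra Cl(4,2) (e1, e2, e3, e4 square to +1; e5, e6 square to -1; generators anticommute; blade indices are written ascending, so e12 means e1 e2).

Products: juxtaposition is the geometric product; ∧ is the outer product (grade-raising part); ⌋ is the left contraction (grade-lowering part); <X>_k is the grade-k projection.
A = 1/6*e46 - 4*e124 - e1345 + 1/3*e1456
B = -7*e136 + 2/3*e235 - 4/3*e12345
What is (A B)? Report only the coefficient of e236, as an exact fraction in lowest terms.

step 1: 4/3*e2 + 16/3*e35 - 2/3*e124 + 7/6*e134 + 4/9*e236 + 7/3*e345 - 7*e456 - 8/3*e1345 - 28*e2346 + 2/9*e12346 - 2/9*e12356 - 1/9*e23456
Answer: 4/9


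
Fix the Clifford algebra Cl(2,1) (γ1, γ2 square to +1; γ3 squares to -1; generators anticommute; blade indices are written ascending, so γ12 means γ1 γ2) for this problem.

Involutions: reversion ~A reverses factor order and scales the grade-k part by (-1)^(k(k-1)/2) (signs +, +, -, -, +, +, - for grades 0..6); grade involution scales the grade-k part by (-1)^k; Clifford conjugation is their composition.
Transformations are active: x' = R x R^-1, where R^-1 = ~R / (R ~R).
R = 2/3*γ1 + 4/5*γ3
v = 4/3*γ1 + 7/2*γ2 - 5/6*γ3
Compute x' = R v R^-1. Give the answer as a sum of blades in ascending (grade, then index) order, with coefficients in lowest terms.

~R = 2/3*γ1 + 4/5*γ3, and R ~R = -44/225, so R^-1 = ~R / (-44/225).
R v = 14/9 + 7/3*γ12 - 73/45*γ13 - 14/5*γ23
Answer: -394/33*γ1 - 7/2*γ2 - 785/66*γ3


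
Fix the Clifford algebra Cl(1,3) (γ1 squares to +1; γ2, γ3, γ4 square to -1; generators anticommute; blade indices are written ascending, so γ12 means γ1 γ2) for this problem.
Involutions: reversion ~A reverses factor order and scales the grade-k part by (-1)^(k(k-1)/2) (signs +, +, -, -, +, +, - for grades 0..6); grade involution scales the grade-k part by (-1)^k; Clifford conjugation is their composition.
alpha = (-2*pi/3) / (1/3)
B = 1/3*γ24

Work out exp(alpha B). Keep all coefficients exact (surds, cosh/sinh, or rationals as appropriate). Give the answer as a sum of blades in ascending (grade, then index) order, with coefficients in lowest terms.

B^2 = (1/3)^2*(γ24)^2 = 1/9*(-1) = -1/9 (a basis 2-blade squares to minus the product of its generators' squares).
B^2 = -1/9 — the series telescopes trigonometrically here: l = 1/3, alpha*l = -2*pi/3, so exp(alpha B) = cos(-2*pi/3) + (sin(-2*pi/3)/(1/3))*B = -1/2 + (-3*sqrt(3)/2)*B.
Answer: -1/2 - sqrt(3)/2*γ24


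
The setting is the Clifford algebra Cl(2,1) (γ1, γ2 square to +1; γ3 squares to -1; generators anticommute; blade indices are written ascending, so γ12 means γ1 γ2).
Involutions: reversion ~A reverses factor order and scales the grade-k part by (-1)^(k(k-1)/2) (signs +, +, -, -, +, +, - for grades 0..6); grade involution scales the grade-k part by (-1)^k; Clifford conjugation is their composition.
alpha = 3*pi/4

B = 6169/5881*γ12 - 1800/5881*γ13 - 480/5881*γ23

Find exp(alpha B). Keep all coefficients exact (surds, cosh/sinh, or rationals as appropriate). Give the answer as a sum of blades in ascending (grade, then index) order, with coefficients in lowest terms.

B^2 term by term: the squares give (6169/5881)^2*(γ12)^2 + (-1800/5881)^2*(γ13)^2 + (-480/5881)^2*(γ23)^2 = 38056561/34586161*(-1) + 3240000/34586161*(+1) + 230400/34586161*(+1) = -1 (each basis 2-blade squares to minus the product of its generators' squares); cross terms between blades sharing an index anticommute and cancel. So B^2 = -1.
B^2 = -1 — the series telescopes trigonometrically here: l = 1, alpha*l = 3*pi/4, so exp(alpha B) = cos(3*pi/4) + (sin(3*pi/4)/1)*B = -sqrt(2)/2 + (sqrt(2)/2)*B.
Answer: -sqrt(2)/2 + 6169*sqrt(2)/11762*γ12 - 900*sqrt(2)/5881*γ13 - 240*sqrt(2)/5881*γ23


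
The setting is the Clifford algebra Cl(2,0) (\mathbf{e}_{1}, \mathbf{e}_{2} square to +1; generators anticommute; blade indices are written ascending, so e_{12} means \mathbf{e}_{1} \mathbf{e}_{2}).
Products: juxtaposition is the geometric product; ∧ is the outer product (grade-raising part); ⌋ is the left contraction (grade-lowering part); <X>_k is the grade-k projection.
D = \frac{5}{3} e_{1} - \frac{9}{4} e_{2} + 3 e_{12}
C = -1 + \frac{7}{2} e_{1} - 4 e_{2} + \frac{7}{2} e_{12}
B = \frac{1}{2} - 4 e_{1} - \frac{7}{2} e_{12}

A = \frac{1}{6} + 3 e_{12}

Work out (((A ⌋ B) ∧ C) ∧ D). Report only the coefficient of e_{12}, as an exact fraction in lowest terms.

step 1: \frac{127}{12} - \frac{2}{3} e_{1} - \frac{7}{12} e_{12}
step 2: -\frac{127}{12} + \frac{905}{24} e_{1} - \frac{127}{3} e_{2} + \frac{967}{24} e_{12}
step 3: -\frac{635}{36} e_{1} + \frac{381}{16} e_{2} - \frac{13259}{288} e_{12}
Answer: -\frac{13259}{288}


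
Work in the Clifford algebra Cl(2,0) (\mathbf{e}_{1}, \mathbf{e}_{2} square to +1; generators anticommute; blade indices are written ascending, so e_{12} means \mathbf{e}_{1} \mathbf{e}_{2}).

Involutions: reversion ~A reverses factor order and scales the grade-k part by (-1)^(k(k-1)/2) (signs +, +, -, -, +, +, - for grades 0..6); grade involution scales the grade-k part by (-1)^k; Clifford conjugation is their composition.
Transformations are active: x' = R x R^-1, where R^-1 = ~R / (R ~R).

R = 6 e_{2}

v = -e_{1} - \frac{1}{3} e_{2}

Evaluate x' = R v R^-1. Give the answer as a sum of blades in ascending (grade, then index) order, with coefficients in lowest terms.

~R = 6 e_{2}, and R ~R = 36, so R^-1 = ~R / (36).
R v = -2 + 6 e_{12}
Answer: e_{1} - \frac{1}{3} e_{2}


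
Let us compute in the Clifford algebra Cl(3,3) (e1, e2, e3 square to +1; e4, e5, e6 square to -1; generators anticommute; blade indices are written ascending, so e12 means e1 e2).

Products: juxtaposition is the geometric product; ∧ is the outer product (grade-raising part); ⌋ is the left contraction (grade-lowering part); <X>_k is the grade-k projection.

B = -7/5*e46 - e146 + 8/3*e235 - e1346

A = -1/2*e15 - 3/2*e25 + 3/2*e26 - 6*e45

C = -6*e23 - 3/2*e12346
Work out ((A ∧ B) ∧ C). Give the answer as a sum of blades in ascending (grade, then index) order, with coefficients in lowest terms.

step 1: -7/10*e1456 - 21/10*e2456 - 3/2*e12456 + 3/2*e123456
step 2: 21/5*e123456
Answer: 21/5*e123456
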